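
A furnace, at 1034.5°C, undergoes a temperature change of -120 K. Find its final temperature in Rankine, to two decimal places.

2137.77°R

The 120 K change is an interval; Kelvin and Celsius degrees are the same size, so ΔC = -120°C.
Final Celsius temperature: 1034.5000 - 120.0000 = 914.5000°C.
In Rankine: 914.5000 × 1.8 + 491.67 = 2137.77°R.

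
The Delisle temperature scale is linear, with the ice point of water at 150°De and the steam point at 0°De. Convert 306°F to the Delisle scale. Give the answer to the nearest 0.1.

First in Celsius: (306 - 32) × 5/9 = 152.2222°C.
Linearly onto the Delisle scale: 150 + (152.2222 / 100) × (0 - 150) = -78.3°De.

-78.3°De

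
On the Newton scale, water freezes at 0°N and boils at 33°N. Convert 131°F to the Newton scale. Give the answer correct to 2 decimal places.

First in Celsius: (131 - 32) × 5/9 = 55.0000°C.
Linearly onto the Newton scale: 0 + (55.0000 / 100) × (33 - 0) = 18.15°N.

18.15°N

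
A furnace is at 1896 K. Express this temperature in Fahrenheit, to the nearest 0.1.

2953.1°F

In Celsius: 1896 - 273.15 = 1622.8500°C.
In Fahrenheit: 1622.8500 × 1.8 + 32 = 2953.1°F.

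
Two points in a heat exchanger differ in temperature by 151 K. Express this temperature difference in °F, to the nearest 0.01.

271.80°F

An interval of 1 K corresponds to 1.8°F.
151 × 1.8 = 271.80.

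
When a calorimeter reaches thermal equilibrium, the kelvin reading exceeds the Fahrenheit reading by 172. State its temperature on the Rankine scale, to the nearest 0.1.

Let x be the Fahrenheit reading; then the kelvin reading is 5/9·x + 255.372.
(5/9·x + 255.372) - x = 172  ⇒  (-4/9)·x = -83.3722  ⇒  x = 187.5875°F.
In Celsius: (187.5875 - 32) × 5/9 = 86.4375°C.
In Rankine: 86.4375 × 1.8 + 491.67 = 647.3°R.

647.3°R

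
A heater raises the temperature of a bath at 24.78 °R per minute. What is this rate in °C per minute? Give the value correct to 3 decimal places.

13.767 °C/minute

The quantity depends on a temperature interval, so only the ratio of degree sizes applies; the offset between the scales is irrelevant.
A change of 1°R is a change of 5/9°C, so 24.78 × 5/9 = 13.767.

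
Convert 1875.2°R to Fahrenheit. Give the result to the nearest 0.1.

In Celsius: (1875.2 - 491.67) × 5/9 = 768.6278°C.
In Fahrenheit: 768.6278 × 1.8 + 32 = 1415.5°F.

1415.5°F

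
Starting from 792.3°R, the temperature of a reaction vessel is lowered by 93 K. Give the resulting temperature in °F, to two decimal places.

165.23°F

Initial temperature in Celsius: (792.3 - 491.67) × 5/9 = 167.0167°C.
The 93 K change is an interval; Kelvin and Celsius degrees are the same size, so ΔC = -93°C.
Final Celsius temperature: 167.0167 - 93.0000 = 74.0167°C.
In Fahrenheit: 74.0167 × 1.8 + 32 = 165.23°F.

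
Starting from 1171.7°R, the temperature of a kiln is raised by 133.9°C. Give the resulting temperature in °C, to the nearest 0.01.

511.69°C

Initial temperature in Celsius: (1171.7 - 491.67) × 5/9 = 377.7944°C.
Final Celsius temperature: 377.7944 + 133.9000 = 511.6944°C.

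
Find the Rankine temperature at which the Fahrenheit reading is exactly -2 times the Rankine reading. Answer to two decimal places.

153.22°R

Let R be the Rankine reading. The Fahrenheit reading is F = 1·R - 459.67.
Require F = -2·R: 1·R - 459.67 = -2·R.
(3)·R = 459.67  ⇒  R = 153.22.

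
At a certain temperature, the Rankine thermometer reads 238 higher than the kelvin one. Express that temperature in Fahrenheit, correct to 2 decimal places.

Let x be the kelvin reading; then the Rankine reading is 1.8·x.
(1.8·x) - x = 238  ⇒  (0.8)·x = 238  ⇒  x = 297.5000 K.
In Celsius: 297.5 - 273.15 = 24.3500°C.
In Fahrenheit: 24.3500 × 1.8 + 32 = 75.83°F.

75.83°F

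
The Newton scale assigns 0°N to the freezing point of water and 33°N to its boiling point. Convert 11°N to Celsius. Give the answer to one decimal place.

33.3°C

Linear interpolation between the fixed points: C = (11 - 0) × 100 / (33 - 0) = 33.3333°C.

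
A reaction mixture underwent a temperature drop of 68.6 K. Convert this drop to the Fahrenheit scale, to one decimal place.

For a temperature interval the offset drops out; only the factor 1.8 applies.
68.6 × 1.8 = 123.5.

123.5°F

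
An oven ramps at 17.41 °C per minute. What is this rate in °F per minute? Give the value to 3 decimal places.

31.338 °F/minute

Since only a temperature interval is involved, the additive offset between the scales drops out.
A change of 1°C is a change of 1.8°F, so 17.41 × 1.8 = 31.338.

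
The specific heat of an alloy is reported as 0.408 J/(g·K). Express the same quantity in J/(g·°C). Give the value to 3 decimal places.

0.408 J/(g·°C)

Since only a temperature interval is involved, the additive offset between the scales drops out.
A change of 1°C is a change of 1 K, so per °C the value is 0.408 × 1 = 0.408.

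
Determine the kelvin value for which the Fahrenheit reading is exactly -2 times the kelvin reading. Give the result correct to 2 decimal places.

120.97 K

Let K be the kelvin reading. The Fahrenheit reading is F = 1.8·K - 459.67.
Require F = -2·K: 1.8·K - 459.67 = -2·K.
(3.8)·K = 459.67  ⇒  K = 120.97.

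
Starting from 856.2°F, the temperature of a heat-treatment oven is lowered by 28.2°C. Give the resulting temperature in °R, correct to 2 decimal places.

Initial temperature in Celsius: (856.2 - 32) × 5/9 = 457.8889°C.
Final Celsius temperature: 457.8889 - 28.2000 = 429.6889°C.
In Rankine: 429.6889 × 1.8 + 491.67 = 1265.11°R.

1265.11°R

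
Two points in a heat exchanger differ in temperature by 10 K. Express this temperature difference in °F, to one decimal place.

Only the scale ratio 1.8 matters for a change in temperature.
10 × 1.8 = 18.0.

18.0°F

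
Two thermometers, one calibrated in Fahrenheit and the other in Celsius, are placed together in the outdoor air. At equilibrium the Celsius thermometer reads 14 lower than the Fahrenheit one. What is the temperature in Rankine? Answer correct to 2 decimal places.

Let x be the Fahrenheit reading; then the Celsius reading is 5/9·x - 17.7778.
(5/9·x - 17.7778) - x = -14  ⇒  (-4/9)·x = 34/9  ⇒  x = -8.5000°F.
In Celsius: (-8.5 - 32) × 5/9 = -22.5000°C.
In Rankine: -22.5000 × 1.8 + 491.67 = 451.17°R.

451.17°R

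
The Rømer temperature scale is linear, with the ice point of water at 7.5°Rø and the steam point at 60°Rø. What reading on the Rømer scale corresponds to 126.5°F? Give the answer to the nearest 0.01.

First in Celsius: (126.5 - 32) × 5/9 = 52.5000°C.
Linearly onto the Rømer scale: 7.5 + (52.5000 / 100) × (60 - 7.5) = 35.06°Rø.

35.06°Rø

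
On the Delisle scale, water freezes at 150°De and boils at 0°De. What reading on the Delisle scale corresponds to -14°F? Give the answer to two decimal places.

188.33°De

First in Celsius: (-14 - 32) × 5/9 = -25.5556°C.
Linearly onto the Delisle scale: 150 + (-25.5556 / 100) × (0 - 150) = 188.33°De.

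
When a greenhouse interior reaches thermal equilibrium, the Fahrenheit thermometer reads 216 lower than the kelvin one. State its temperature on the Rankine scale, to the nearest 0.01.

Let x be the kelvin reading; then the Fahrenheit reading is 1.8·x - 459.67.
(1.8·x - 459.67) - x = -216  ⇒  (0.8)·x = 243.67  ⇒  x = 304.5875 K.
In Celsius: 304.5875 - 273.15 = 31.4375°C.
In Rankine: 31.4375 × 1.8 + 491.67 = 548.26°R.

548.26°R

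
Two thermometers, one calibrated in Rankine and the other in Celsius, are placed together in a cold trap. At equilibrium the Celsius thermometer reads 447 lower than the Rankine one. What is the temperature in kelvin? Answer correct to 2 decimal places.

Let x be the Rankine reading; then the Celsius reading is 5/9·x - 273.15.
(5/9·x - 273.15) - x = -447  ⇒  (-4/9)·x = -173.85  ⇒  x = 391.1625°R.
In Celsius: (391.1625 - 491.67) × 5/9 = -55.8375°C.
In kelvin: -55.8375 + 273.15 = 217.31 K.

217.31 K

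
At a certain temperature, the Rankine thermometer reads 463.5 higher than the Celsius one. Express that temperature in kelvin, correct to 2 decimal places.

Let x be the Celsius reading; then the Rankine reading is 1.8·x + 491.67.
(1.8·x + 491.67) - x = 463.5  ⇒  (0.8)·x = -28.17  ⇒  x = -35.2125°C.
In kelvin: -35.2125 + 273.15 = 237.94 K.

237.94 K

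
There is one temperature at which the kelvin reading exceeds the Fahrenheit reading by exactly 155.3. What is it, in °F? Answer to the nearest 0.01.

Let F be the Fahrenheit reading. The kelvin reading is K = 5/9·F + 255.372.
Require K - F = 155.3: (-4/9)·F + 255.372 = 155.3.
F = (155.3 - 255.372) / (-4/9) = 225.16.

225.16°F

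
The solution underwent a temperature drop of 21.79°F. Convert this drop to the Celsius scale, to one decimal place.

12.1°C

An interval of 1°F corresponds to 5/9°C.
21.79 × 5/9 = 12.1.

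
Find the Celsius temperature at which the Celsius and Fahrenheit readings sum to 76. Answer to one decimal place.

Let C be the Celsius reading. The Fahrenheit reading is F = 1.8·C + 32.
Require C + F = 76: (2.8)·C + 32 = 76.
C = (76 - 32) / (2.8) = 15.7.

15.7°C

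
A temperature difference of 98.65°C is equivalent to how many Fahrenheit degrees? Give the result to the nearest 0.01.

177.57°F

Only the scale ratio 1.8 matters for a change in temperature.
98.65 × 1.8 = 177.57.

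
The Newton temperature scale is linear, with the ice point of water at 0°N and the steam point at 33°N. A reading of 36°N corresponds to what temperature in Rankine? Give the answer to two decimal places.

Linear interpolation between the fixed points: C = (36 - 0) × 100 / (33 - 0) = 109.0909°C.
Then 109.0909 × 1.8 + 491.67 = 688.03°R.

688.03°R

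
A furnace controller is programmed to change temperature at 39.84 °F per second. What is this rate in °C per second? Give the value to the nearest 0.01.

The quantity depends on a temperature interval, so only the ratio of degree sizes applies; the offset between the scales is irrelevant.
A change of 1°F is a change of 5/9°C, so 39.84 × 5/9 = 22.13.

22.13 °C/second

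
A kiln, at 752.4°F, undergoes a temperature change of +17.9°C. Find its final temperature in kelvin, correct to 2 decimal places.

Initial temperature in Celsius: (752.4 - 32) × 5/9 = 400.2222°C.
Final Celsius temperature: 400.2222 + 17.9000 = 418.1222°C.
In kelvin: 418.1222 + 273.15 = 691.27 K.

691.27 K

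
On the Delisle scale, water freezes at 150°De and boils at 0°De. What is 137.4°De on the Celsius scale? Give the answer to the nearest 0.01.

8.40°C

Linear interpolation between the fixed points: C = (137.4 - 150) × 100 / (0 - 150) = 8.4000°C.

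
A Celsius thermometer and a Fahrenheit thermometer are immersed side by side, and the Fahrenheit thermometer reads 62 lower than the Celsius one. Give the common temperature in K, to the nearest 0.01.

155.65 K

Let x be the Celsius reading; then the Fahrenheit reading is 1.8·x + 32.
(1.8·x + 32) - x = -62  ⇒  (0.8)·x = -94  ⇒  x = -117.5000°C.
In kelvin: -117.5000 + 273.15 = 155.65 K.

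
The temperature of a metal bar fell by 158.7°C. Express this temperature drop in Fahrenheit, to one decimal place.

285.7°F

An interval of 1°C corresponds to 1.8°F.
158.7 × 1.8 = 285.7.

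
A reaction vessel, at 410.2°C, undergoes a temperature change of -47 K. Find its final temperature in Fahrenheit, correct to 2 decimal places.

685.76°F

The 47 K change is an interval; Kelvin and Celsius degrees are the same size, so ΔC = -47°C.
Final Celsius temperature: 410.2000 - 47.0000 = 363.2000°C.
In Fahrenheit: 363.2000 × 1.8 + 32 = 685.76°F.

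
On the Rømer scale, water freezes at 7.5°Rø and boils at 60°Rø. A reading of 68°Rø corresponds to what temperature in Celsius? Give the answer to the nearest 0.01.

Linear interpolation between the fixed points: C = (68 - 7.5) × 100 / (60 - 7.5) = 115.2381°C.

115.24°C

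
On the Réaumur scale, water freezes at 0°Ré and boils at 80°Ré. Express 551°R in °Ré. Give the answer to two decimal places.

26.37°Ré

First in Celsius: (551 - 491.67) × 5/9 = 32.9611°C.
Linearly onto the Réaumur scale: 0 + (32.9611 / 100) × (80 - 0) = 26.37°Ré.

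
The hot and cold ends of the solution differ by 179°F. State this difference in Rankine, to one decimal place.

Fahrenheit and Rankine degrees are the same size, so the interval is unchanged: 179.0.

179.0°R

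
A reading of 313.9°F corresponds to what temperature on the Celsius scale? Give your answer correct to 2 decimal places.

156.61°C

In Celsius: (313.9 - 32) × 5/9 = 156.6111°C.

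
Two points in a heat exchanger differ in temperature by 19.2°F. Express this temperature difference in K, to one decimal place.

An interval of 1°F corresponds to 5/9 K.
19.2 × 5/9 = 10.7.

10.7 K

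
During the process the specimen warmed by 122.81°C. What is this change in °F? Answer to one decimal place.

An interval of 1°C corresponds to 1.8°F.
122.81 × 1.8 = 221.1.

221.1°F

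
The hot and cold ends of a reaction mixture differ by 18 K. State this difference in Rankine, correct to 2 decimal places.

32.40°R

Only the scale ratio 1.8 matters for a change in temperature.
18 × 1.8 = 32.40.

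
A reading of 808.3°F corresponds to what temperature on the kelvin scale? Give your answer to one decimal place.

704.4 K

In Celsius: (808.3 - 32) × 5/9 = 431.2778°C.
In kelvin: 431.2778 + 273.15 = 704.4 K.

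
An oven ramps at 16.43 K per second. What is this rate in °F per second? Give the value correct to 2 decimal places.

The quantity depends on a temperature interval, so only the ratio of degree sizes applies; the offset between the scales is irrelevant.
A change of 1 K is a change of 1.8°F, so 16.43 × 1.8 = 29.57.

29.57 °F/second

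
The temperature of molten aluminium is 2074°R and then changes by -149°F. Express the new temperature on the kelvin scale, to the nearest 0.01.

Initial temperature in Celsius: (2074 - 491.67) × 5/9 = 879.0722°C.
The 149°F change is an interval, so only the factor 5/9 applies: -149 × 5/9 = -82.7778°C.
Final Celsius temperature: 879.0722 - 82.7778 = 796.2944°C.
In kelvin: 796.2944 + 273.15 = 1069.44 K.

1069.44 K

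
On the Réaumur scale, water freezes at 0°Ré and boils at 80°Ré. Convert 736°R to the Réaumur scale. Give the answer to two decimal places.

First in Celsius: (736 - 491.67) × 5/9 = 135.7389°C.
Linearly onto the Réaumur scale: 0 + (135.7389 / 100) × (80 - 0) = 108.59°Ré.

108.59°Ré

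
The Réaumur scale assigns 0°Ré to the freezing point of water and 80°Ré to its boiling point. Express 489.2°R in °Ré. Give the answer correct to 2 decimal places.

First in Celsius: (489.2 - 491.67) × 5/9 = -1.3722°C.
Linearly onto the Réaumur scale: 0 + (-1.3722 / 100) × (80 - 0) = -1.10°Ré.

-1.10°Ré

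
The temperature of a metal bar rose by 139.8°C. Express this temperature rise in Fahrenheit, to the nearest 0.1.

251.6°F

Only the scale ratio 1.8 matters for a change in temperature.
139.8 × 1.8 = 251.6.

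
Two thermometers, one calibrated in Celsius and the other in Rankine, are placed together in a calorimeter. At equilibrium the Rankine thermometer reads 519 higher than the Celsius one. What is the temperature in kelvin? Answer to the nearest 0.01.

307.31 K

Let x be the Celsius reading; then the Rankine reading is 1.8·x + 491.67.
(1.8·x + 491.67) - x = 519  ⇒  (0.8)·x = 27.33  ⇒  x = 34.1625°C.
In kelvin: 34.1625 + 273.15 = 307.31 K.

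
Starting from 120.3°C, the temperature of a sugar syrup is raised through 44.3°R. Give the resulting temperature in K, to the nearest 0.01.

The 44.3°R change is an interval, so only the factor 5/9 applies: +44.3 × 5/9 = +24.6111°C.
Final Celsius temperature: 120.3000 + 24.6111 = 144.9111°C.
In kelvin: 144.9111 + 273.15 = 418.06 K.

418.06 K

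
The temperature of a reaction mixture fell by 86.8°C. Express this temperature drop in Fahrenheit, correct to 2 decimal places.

An interval of 1°C corresponds to 1.8°F.
86.8 × 1.8 = 156.24.

156.24°F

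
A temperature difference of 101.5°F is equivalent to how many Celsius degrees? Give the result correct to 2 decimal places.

An interval of 1°F corresponds to 5/9°C.
101.5 × 5/9 = 56.39.

56.39°C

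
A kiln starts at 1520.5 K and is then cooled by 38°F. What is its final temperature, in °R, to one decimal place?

2698.9°R

Initial temperature in Celsius: 1520.5 - 273.15 = 1247.3500°C.
The 38°F change is an interval, so only the factor 5/9 applies: -38 × 5/9 = -21.1111°C.
Final Celsius temperature: 1247.3500 - 21.1111 = 1226.2389°C.
In Rankine: 1226.2389 × 1.8 + 491.67 = 2698.9°R.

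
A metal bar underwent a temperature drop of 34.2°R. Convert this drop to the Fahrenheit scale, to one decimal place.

Rankine and Fahrenheit degrees are the same size, so the interval is unchanged: 34.2.

34.2°F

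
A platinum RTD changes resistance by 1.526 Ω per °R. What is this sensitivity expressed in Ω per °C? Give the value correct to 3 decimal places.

The quantity depends on a temperature interval, so only the ratio of degree sizes applies; the offset between the scales is irrelevant.
A change of 1°C is a change of 1.8°R, so per °C the value is 1.526 × 1.8 = 2.747.

2.747 Ω per °C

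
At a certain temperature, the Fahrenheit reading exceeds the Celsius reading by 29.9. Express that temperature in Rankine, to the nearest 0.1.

486.9°R

Let x be the Fahrenheit reading; then the Celsius reading is 5/9·x - 17.7778.
(5/9·x - 17.7778) - x = -29.9  ⇒  (-4/9)·x = -12.1222  ⇒  x = 27.2750°F.
In Celsius: (27.275 - 32) × 5/9 = -2.6250°C.
In Rankine: -2.6250 × 1.8 + 491.67 = 486.9°R.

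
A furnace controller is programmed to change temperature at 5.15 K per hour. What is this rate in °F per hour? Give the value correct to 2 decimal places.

The quantity depends on a temperature interval, so only the ratio of degree sizes applies; the offset between the scales is irrelevant.
A change of 1 K is a change of 1.8°F, so 5.15 × 1.8 = 9.27.

9.27 °F/hour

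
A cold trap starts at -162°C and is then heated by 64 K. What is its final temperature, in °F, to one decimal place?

The 64 K change is an interval; Kelvin and Celsius degrees are the same size, so ΔC = +64°C.
Final Celsius temperature: -162.0000 + 64.0000 = -98.0000°C.
In Fahrenheit: -98.0000 × 1.8 + 32 = -144.4°F.

-144.4°F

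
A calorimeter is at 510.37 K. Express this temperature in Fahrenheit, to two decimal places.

In Celsius: 510.37 - 273.15 = 237.2200°C.
In Fahrenheit: 237.2200 × 1.8 + 32 = 459.00°F.

459.00°F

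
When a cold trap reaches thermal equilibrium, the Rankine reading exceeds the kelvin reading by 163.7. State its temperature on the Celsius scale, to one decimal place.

-68.5°C

Let x be the Rankine reading; then the kelvin reading is 5/9·x.
(5/9·x) - x = -163.7  ⇒  (-4/9)·x = -163.7  ⇒  x = 368.3250°R.
In Celsius: (368.325 - 491.67) × 5/9 = -68.5°C.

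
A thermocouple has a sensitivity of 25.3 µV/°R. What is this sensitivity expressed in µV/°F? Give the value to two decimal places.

Since only a temperature interval is involved, the additive offset between the scales drops out.
A change of 1°F is a change of 1°R, so per °F the value is 25.3 × 1 = 25.30.

25.30 µV/°F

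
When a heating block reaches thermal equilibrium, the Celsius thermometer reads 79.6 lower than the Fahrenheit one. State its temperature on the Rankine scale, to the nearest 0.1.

Let x be the Fahrenheit reading; then the Celsius reading is 5/9·x - 17.7778.
(5/9·x - 17.7778) - x = -79.6  ⇒  (-4/9)·x = -61.8222  ⇒  x = 139.1000°F.
In Celsius: (139.1 - 32) × 5/9 = 59.5000°C.
In Rankine: 59.5000 × 1.8 + 491.67 = 598.8°R.

598.8°R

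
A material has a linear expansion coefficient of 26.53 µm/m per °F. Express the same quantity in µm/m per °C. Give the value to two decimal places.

47.75 µm/m per °C

The quantity depends on a temperature interval, so only the ratio of degree sizes applies; the offset between the scales is irrelevant.
A change of 1°C is a change of 1.8°F, so per °C the value is 26.53 × 1.8 = 47.75.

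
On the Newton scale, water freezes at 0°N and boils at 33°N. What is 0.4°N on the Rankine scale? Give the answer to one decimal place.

Linear interpolation between the fixed points: C = (0.4 - 0) × 100 / (33 - 0) = 1.2121°C.
Then 1.2121 × 1.8 + 491.67 = 493.9°R.

493.9°R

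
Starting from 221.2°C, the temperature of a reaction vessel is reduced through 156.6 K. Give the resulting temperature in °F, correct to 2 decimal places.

The 156.6 K change is an interval; Kelvin and Celsius degrees are the same size, so ΔC = -156.6°C.
Final Celsius temperature: 221.2000 - 156.6000 = 64.6000°C.
In Fahrenheit: 64.6000 × 1.8 + 32 = 148.28°F.

148.28°F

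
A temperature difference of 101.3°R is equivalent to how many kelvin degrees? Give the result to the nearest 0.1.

Only the scale ratio 5/9 matters for a change in temperature.
101.3 × 5/9 = 56.3.

56.3 K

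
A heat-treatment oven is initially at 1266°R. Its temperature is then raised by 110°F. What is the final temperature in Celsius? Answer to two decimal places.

491.29°C

Initial temperature in Celsius: (1266 - 491.67) × 5/9 = 430.1833°C.
The 110°F change is an interval, so only the factor 5/9 applies: +110 × 5/9 = +61.1111°C.
Final Celsius temperature: 430.1833 + 61.1111 = 491.2944°C.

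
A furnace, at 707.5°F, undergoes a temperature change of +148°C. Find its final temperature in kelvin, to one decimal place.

Initial temperature in Celsius: (707.5 - 32) × 5/9 = 375.2778°C.
Final Celsius temperature: 375.2778 + 148.0000 = 523.2778°C.
In kelvin: 523.2778 + 273.15 = 796.4 K.

796.4 K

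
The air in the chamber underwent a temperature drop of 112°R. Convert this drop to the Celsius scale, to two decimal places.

62.22°C

An interval of 1°R corresponds to 5/9°C.
112 × 5/9 = 62.22.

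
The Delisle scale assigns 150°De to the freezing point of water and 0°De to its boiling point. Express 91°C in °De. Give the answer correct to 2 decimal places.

13.50°De

Linearly onto the Delisle scale: 150 + (91.0000 / 100) × (0 - 150) = 13.50°De.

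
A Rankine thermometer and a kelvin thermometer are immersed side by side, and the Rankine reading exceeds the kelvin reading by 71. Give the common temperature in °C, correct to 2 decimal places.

-184.40°C

Let x be the Rankine reading; then the kelvin reading is 5/9·x.
(5/9·x) - x = -71  ⇒  (-4/9)·x = -71  ⇒  x = 159.7500°R.
In Celsius: (159.75 - 491.67) × 5/9 = -184.40°C.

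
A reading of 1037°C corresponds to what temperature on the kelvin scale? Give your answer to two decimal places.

In kelvin: 1037.0000 + 273.15 = 1310.15 K.

1310.15 K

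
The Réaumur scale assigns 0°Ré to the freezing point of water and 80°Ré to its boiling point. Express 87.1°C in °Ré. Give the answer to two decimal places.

Linearly onto the Réaumur scale: 0 + (87.1000 / 100) × (80 - 0) = 69.68°Ré.

69.68°Ré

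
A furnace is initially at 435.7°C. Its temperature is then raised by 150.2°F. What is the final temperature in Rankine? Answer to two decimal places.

1426.13°R

The 150.2°F change is an interval, so only the factor 5/9 applies: +150.2 × 5/9 = +83.4444°C.
Final Celsius temperature: 435.7000 + 83.4444 = 519.1444°C.
In Rankine: 519.1444 × 1.8 + 491.67 = 1426.13°R.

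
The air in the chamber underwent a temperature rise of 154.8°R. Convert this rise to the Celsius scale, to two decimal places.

Only the scale ratio 5/9 matters for a change in temperature.
154.8 × 5/9 = 86.00.

86.00°C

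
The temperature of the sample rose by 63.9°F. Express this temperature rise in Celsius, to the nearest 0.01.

35.50°C

For a temperature interval the offset drops out; only the factor 5/9 applies.
63.9 × 5/9 = 35.50.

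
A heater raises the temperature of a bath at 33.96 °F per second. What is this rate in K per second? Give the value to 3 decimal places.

18.867 K/second

The quantity depends on a temperature interval, so only the ratio of degree sizes applies; the offset between the scales is irrelevant.
A change of 1°F is a change of 5/9 K, so 33.96 × 5/9 = 18.867.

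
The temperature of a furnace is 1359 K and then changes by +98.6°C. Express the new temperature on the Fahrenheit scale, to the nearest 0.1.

Initial temperature in Celsius: 1359 - 273.15 = 1085.8500°C.
Final Celsius temperature: 1085.8500 + 98.6000 = 1184.4500°C.
In Fahrenheit: 1184.4500 × 1.8 + 32 = 2164.0°F.

2164.0°F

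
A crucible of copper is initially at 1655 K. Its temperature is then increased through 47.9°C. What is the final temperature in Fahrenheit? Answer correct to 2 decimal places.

2605.55°F

Initial temperature in Celsius: 1655 - 273.15 = 1381.8500°C.
Final Celsius temperature: 1381.8500 + 47.9000 = 1429.7500°C.
In Fahrenheit: 1429.7500 × 1.8 + 32 = 2605.55°F.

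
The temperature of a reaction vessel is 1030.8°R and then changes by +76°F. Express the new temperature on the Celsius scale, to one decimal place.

Initial temperature in Celsius: (1030.8 - 491.67) × 5/9 = 299.5167°C.
The 76°F change is an interval, so only the factor 5/9 applies: +76 × 5/9 = +42.2222°C.
Final Celsius temperature: 299.5167 + 42.2222 = 341.7389°C.

341.7°C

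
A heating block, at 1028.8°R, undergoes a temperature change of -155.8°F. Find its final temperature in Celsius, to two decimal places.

211.85°C

Initial temperature in Celsius: (1028.8 - 491.67) × 5/9 = 298.4056°C.
The 155.8°F change is an interval, so only the factor 5/9 applies: -155.8 × 5/9 = -86.5556°C.
Final Celsius temperature: 298.4056 - 86.5556 = 211.8500°C.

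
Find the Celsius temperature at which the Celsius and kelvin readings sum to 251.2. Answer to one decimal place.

-11.0°C

Let C be the Celsius reading. The kelvin reading is K = 1·C + 273.15.
Require C + K = 251.2: (2)·C + 273.15 = 251.2.
C = (251.2 - 273.15) / (2) = -11.0.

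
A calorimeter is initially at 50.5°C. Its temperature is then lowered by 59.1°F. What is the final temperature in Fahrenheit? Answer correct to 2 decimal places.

63.80°F

The 59.1°F change is an interval, so only the factor 5/9 applies: -59.1 × 5/9 = -32.8333°C.
Final Celsius temperature: 50.5000 - 32.8333 = 17.6667°C.
In Fahrenheit: 17.6667 × 1.8 + 32 = 63.80°F.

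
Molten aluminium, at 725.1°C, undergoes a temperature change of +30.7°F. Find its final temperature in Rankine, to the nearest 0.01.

1827.55°R

The 30.7°F change is an interval, so only the factor 5/9 applies: +30.7 × 5/9 = +17.0556°C.
Final Celsius temperature: 725.1000 + 17.0556 = 742.1556°C.
In Rankine: 742.1556 × 1.8 + 491.67 = 1827.55°R.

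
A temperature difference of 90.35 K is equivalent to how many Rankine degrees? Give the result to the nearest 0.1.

Only the scale ratio 1.8 matters for a change in temperature.
90.35 × 1.8 = 162.6.

162.6°R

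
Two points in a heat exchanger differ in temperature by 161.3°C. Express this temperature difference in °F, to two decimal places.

For a temperature interval the offset drops out; only the factor 1.8 applies.
161.3 × 1.8 = 290.34.

290.34°F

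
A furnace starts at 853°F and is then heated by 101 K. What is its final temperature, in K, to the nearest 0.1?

Initial temperature in Celsius: (853 - 32) × 5/9 = 456.1111°C.
The 101 K change is an interval; Kelvin and Celsius degrees are the same size, so ΔC = +101°C.
Final Celsius temperature: 456.1111 + 101.0000 = 557.1111°C.
In kelvin: 557.1111 + 273.15 = 830.3 K.

830.3 K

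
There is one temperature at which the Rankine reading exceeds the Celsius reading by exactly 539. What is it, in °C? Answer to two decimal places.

59.16°C

Let C be the Celsius reading. The Rankine reading is R = 1.8·C + 491.67.
Require R - C = 539: (0.8)·C + 491.67 = 539.
C = (539 - 491.67) / (0.8) = 59.16.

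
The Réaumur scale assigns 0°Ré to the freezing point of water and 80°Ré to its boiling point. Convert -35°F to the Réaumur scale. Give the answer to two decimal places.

-29.78°Ré

First in Celsius: (-35 - 32) × 5/9 = -37.2222°C.
Linearly onto the Réaumur scale: 0 + (-37.2222 / 100) × (80 - 0) = -29.78°Ré.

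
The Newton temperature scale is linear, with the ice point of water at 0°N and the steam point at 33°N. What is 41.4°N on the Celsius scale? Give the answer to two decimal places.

125.45°C

Linear interpolation between the fixed points: C = (41.4 - 0) × 100 / (33 - 0) = 125.4545°C.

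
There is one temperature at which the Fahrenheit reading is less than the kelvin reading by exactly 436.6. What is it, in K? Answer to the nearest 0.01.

Let K be the kelvin reading. The Fahrenheit reading is F = 1.8·K - 459.67.
Require F - K = -436.6: (0.8)·K - 459.67 = -436.6.
K = (-436.6 + 459.67) / (0.8) = 28.84.

28.84 K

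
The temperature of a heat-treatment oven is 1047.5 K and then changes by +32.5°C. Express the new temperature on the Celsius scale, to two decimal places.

Initial temperature in Celsius: 1047.5 - 273.15 = 774.3500°C.
Final Celsius temperature: 774.3500 + 32.5000 = 806.8500°C.

806.85°C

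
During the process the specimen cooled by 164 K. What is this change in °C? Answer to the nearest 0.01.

164.00°C

Kelvin and Celsius degrees are the same size, so the interval is unchanged: 164.00.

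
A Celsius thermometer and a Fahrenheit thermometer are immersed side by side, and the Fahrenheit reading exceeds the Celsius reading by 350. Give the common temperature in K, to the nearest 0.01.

670.65 K

Let x be the Celsius reading; then the Fahrenheit reading is 1.8·x + 32.
(1.8·x + 32) - x = 350  ⇒  (0.8)·x = 318  ⇒  x = 397.5000°C.
In kelvin: 397.5000 + 273.15 = 670.65 K.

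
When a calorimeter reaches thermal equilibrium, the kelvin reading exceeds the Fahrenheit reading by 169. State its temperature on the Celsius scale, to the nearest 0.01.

Let x be the Fahrenheit reading; then the kelvin reading is 5/9·x + 255.372.
(5/9·x + 255.372) - x = 169  ⇒  (-4/9)·x = -86.3722  ⇒  x = 194.3375°F.
In Celsius: (194.3375 - 32) × 5/9 = 90.19°C.

90.19°C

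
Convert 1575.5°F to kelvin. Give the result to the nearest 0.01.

1130.65 K

In Celsius: (1575.5 - 32) × 5/9 = 857.5000°C.
In kelvin: 857.5000 + 273.15 = 1130.65 K.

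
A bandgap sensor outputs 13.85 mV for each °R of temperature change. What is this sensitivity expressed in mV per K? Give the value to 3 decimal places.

Since only a temperature interval is involved, the additive offset between the scales drops out.
A change of 1 K is a change of 1.8°R, so per K the value is 13.85 × 1.8 = 24.930.

24.930 mV per K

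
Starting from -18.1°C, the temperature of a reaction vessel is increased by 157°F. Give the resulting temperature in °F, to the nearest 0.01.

156.42°F

The 157°F change is an interval, so only the factor 5/9 applies: +157 × 5/9 = +87.2222°C.
Final Celsius temperature: -18.1000 + 87.2222 = 69.1222°C.
In Fahrenheit: 69.1222 × 1.8 + 32 = 156.42°F.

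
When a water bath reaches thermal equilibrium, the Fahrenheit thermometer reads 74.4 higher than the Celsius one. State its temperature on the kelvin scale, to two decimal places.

326.15 K

Let x be the Celsius reading; then the Fahrenheit reading is 1.8·x + 32.
(1.8·x + 32) - x = 74.4  ⇒  (0.8)·x = 42.4  ⇒  x = 53.0000°C.
In kelvin: 53.0000 + 273.15 = 326.15 K.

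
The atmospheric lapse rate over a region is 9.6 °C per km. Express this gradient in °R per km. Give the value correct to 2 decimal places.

17.28 °R/km

Since only a temperature interval is involved, the additive offset between the scales drops out.
A change of 1°C is a change of 1.8°R, so 9.6 × 1.8 = 17.28.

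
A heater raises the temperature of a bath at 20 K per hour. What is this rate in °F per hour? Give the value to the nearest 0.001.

The quantity depends on a temperature interval, so only the ratio of degree sizes applies; the offset between the scales is irrelevant.
A change of 1 K is a change of 1.8°F, so 20 × 1.8 = 36.000.

36.000 °F/hour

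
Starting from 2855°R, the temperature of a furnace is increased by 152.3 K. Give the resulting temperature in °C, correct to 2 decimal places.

1465.26°C

Initial temperature in Celsius: (2855 - 491.67) × 5/9 = 1312.9611°C.
The 152.3 K change is an interval; Kelvin and Celsius degrees are the same size, so ΔC = +152.3°C.
Final Celsius temperature: 1312.9611 + 152.3000 = 1465.2611°C.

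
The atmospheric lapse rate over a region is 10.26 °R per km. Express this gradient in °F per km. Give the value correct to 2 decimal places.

10.26 °F/km

Since only a temperature interval is involved, the additive offset between the scales drops out.
A change of 1°R is a change of 1°F, so 10.26 × 1 = 10.26.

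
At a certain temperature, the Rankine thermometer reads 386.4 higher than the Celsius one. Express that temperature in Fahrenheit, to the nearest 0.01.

-204.86°F

Let x be the Celsius reading; then the Rankine reading is 1.8·x + 491.67.
(1.8·x + 491.67) - x = 386.4  ⇒  (0.8)·x = -105.27  ⇒  x = -131.5875°C.
In Fahrenheit: -131.5875 × 1.8 + 32 = -204.86°F.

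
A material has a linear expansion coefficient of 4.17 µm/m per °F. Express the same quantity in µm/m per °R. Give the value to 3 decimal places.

4.170 µm/m per °R

Since only a temperature interval is involved, the additive offset between the scales drops out.
A change of 1°R is a change of 1°F, so per °R the value is 4.17 × 1 = 4.170.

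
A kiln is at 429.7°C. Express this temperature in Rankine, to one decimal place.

1265.1°R

In Rankine: 429.7000 × 1.8 + 491.67 = 1265.1°R.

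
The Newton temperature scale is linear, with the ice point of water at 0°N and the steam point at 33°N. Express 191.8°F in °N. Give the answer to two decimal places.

First in Celsius: (191.8 - 32) × 5/9 = 88.7778°C.
Linearly onto the Newton scale: 0 + (88.7778 / 100) × (33 - 0) = 29.30°N.

29.30°N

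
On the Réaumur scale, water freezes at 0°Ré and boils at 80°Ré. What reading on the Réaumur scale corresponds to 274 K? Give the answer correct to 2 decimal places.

0.68°Ré

First in Celsius: 274 - 273.15 = 0.8500°C.
Linearly onto the Réaumur scale: 0 + (0.8500 / 100) × (80 - 0) = 0.68°Ré.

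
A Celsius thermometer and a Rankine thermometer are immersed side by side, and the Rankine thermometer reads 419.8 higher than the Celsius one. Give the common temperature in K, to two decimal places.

183.31 K

Let x be the Celsius reading; then the Rankine reading is 1.8·x + 491.67.
(1.8·x + 491.67) - x = 419.8  ⇒  (0.8)·x = -71.87  ⇒  x = -89.8375°C.
In kelvin: -89.8375 + 273.15 = 183.31 K.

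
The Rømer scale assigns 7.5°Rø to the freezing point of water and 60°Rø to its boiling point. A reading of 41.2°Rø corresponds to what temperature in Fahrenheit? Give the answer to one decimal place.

Linear interpolation between the fixed points: C = (41.2 - 7.5) × 100 / (60 - 7.5) = 64.1905°C.
Then 64.1905 × 1.8 + 32 = 147.5°F.

147.5°F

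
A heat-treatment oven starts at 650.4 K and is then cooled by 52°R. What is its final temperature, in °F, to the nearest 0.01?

Initial temperature in Celsius: 650.4 - 273.15 = 377.2500°C.
The 52°R change is an interval, so only the factor 5/9 applies: -52 × 5/9 = -28.8889°C.
Final Celsius temperature: 377.2500 - 28.8889 = 348.3611°C.
In Fahrenheit: 348.3611 × 1.8 + 32 = 659.05°F.

659.05°F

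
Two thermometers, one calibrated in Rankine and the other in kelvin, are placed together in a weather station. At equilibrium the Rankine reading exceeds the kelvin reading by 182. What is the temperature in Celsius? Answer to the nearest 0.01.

Let x be the Rankine reading; then the kelvin reading is 5/9·x.
(5/9·x) - x = -182  ⇒  (-4/9)·x = -182  ⇒  x = 409.5000°R.
In Celsius: (409.5 - 491.67) × 5/9 = -45.65°C.

-45.65°C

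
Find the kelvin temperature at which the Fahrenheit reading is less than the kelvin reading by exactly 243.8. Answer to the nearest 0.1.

269.8 K

Let K be the kelvin reading. The Fahrenheit reading is F = 1.8·K - 459.67.
Require F - K = -243.8: (0.8)·K - 459.67 = -243.8.
K = (-243.8 + 459.67) / (0.8) = 269.8.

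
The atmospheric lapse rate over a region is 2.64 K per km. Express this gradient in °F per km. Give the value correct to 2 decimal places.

4.75 °F/km

The quantity depends on a temperature interval, so only the ratio of degree sizes applies; the offset between the scales is irrelevant.
A change of 1 K is a change of 1.8°F, so 2.64 × 1.8 = 4.75.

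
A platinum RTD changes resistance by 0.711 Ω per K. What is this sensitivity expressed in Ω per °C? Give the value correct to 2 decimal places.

0.71 Ω per °C

Since only a temperature interval is involved, the additive offset between the scales drops out.
A change of 1°C is a change of 1 K, so per °C the value is 0.711 × 1 = 0.71.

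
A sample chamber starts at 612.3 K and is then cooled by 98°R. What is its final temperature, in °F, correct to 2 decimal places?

544.47°F

Initial temperature in Celsius: 612.3 - 273.15 = 339.1500°C.
The 98°R change is an interval, so only the factor 5/9 applies: -98 × 5/9 = -54.4444°C.
Final Celsius temperature: 339.1500 - 54.4444 = 284.7056°C.
In Fahrenheit: 284.7056 × 1.8 + 32 = 544.47°F.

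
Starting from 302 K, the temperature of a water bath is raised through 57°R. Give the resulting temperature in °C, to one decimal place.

Initial temperature in Celsius: 302 - 273.15 = 28.8500°C.
The 57°R change is an interval, so only the factor 5/9 applies: +57 × 5/9 = +31.6667°C.
Final Celsius temperature: 28.8500 + 31.6667 = 60.5167°C.

60.5°C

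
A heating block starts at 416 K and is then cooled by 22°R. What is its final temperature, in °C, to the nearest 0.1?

130.6°C

Initial temperature in Celsius: 416 - 273.15 = 142.8500°C.
The 22°R change is an interval, so only the factor 5/9 applies: -22 × 5/9 = -12.2222°C.
Final Celsius temperature: 142.8500 - 12.2222 = 130.6278°C.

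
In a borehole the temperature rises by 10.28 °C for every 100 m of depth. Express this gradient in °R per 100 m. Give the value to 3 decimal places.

Since only a temperature interval is involved, the additive offset between the scales drops out.
A change of 1°C is a change of 1.8°R, so 10.28 × 1.8 = 18.504.

18.504 °R/100 m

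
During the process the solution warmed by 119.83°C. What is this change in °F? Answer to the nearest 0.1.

215.7°F

Only the scale ratio 1.8 matters for a change in temperature.
119.83 × 1.8 = 215.7.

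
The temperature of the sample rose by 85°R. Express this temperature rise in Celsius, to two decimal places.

47.22°C

An interval of 1°R corresponds to 5/9°C.
85 × 5/9 = 47.22.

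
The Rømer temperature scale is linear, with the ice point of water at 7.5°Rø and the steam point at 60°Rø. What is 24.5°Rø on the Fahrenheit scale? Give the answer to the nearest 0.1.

Linear interpolation between the fixed points: C = (24.5 - 7.5) × 100 / (60 - 7.5) = 32.3810°C.
Then 32.3810 × 1.8 + 32 = 90.3°F.

90.3°F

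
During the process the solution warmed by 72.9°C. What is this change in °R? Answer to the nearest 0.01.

131.22°R

For a temperature interval the offset drops out; only the factor 1.8 applies.
72.9 × 1.8 = 131.22.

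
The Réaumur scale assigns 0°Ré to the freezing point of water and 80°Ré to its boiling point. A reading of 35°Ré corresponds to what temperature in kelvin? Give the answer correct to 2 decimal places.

316.90 K

Linear interpolation between the fixed points: C = (35 - 0) × 100 / (80 - 0) = 43.7500°C.
Then 43.7500 + 273.15 = 316.90 K.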